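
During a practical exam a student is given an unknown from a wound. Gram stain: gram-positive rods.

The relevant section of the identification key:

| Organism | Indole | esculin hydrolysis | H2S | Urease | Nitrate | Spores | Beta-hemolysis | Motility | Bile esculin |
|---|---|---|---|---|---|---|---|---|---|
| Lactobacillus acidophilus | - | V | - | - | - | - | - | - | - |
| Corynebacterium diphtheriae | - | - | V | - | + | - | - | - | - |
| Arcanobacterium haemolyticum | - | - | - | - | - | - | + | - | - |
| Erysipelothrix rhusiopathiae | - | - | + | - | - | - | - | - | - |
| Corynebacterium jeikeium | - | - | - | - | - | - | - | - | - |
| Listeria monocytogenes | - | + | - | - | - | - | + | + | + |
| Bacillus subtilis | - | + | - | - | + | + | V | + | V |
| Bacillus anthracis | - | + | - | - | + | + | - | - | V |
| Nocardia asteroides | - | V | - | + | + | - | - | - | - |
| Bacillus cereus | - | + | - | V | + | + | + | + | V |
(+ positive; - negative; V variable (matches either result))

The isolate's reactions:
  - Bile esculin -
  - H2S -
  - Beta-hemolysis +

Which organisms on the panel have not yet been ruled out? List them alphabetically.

Arcanobacterium haemolyticum, Bacillus cereus, Bacillus subtilis

Bile esculin -: excludes Listeria monocytogenes — 9 left.
H2S -: excludes Erysipelothrix rhusiopathiae — 8 left.
Beta-hemolysis +: excludes 5 organisms — 3 left.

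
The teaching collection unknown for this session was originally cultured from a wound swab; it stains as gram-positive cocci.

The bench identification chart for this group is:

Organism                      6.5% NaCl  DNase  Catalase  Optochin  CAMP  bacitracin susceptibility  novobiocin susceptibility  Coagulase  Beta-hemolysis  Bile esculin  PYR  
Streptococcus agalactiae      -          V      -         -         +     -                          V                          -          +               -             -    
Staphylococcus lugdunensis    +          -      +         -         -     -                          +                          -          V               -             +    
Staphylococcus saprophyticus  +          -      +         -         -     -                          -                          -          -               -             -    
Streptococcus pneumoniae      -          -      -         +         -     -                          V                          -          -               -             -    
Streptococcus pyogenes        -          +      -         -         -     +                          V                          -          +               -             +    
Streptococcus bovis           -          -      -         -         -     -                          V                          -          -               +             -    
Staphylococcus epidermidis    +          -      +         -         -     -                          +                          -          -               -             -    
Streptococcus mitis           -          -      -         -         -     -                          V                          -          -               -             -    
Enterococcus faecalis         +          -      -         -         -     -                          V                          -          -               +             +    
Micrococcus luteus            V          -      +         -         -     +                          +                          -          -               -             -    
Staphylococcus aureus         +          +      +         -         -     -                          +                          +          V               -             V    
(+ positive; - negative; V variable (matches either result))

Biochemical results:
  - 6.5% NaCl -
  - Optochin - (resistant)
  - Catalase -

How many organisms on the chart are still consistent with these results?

Optochin -: excludes Streptococcus pneumoniae — 10 left.
6.5% NaCl -: excludes 5 organisms — 5 left.
Catalase -: excludes Micrococcus luteus — 4 left.
Still consistent: Streptococcus agalactiae, Streptococcus bovis, Streptococcus mitis, Streptococcus pyogenes.

4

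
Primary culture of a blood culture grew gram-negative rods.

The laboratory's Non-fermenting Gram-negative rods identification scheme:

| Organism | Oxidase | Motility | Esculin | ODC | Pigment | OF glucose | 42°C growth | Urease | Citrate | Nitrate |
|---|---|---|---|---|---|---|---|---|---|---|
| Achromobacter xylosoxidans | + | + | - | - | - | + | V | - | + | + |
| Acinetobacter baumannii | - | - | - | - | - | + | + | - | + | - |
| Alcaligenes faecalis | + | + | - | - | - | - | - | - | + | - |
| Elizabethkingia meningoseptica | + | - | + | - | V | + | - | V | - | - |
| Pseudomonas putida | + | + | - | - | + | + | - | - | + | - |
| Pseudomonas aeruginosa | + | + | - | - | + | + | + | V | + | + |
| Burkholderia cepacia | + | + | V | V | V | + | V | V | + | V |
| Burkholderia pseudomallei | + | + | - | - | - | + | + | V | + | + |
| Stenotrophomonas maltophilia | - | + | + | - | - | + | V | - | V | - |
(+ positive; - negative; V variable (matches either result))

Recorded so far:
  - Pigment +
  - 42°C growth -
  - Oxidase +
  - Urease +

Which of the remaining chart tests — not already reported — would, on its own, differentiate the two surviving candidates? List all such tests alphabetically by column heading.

Pigment +: excludes 5 organisms — 4 left.
42°C growth -: excludes Pseudomonas aeruginosa — 3 left.
Oxidase +: all 3 remaining candidates are consistent.
Urease +: excludes Pseudomonas putida — 2 left.
Two candidates remain: Burkholderia cepacia and Elizabethkingia meningoseptica.
  Motility: Burkholderia cepacia +, Elizabethkingia meningoseptica - — discriminates.
  Esculin: V vs + — variable for at least one, does not separate.
  ODC: V vs - — variable for at least one, does not separate.
  OF glucose: + vs + — same for both, does not separate.
  Citrate: Burkholderia cepacia +, Elizabethkingia meningoseptica - — discriminates.
  Nitrate: V vs - — variable for at least one, does not separate.

Citrate, Motility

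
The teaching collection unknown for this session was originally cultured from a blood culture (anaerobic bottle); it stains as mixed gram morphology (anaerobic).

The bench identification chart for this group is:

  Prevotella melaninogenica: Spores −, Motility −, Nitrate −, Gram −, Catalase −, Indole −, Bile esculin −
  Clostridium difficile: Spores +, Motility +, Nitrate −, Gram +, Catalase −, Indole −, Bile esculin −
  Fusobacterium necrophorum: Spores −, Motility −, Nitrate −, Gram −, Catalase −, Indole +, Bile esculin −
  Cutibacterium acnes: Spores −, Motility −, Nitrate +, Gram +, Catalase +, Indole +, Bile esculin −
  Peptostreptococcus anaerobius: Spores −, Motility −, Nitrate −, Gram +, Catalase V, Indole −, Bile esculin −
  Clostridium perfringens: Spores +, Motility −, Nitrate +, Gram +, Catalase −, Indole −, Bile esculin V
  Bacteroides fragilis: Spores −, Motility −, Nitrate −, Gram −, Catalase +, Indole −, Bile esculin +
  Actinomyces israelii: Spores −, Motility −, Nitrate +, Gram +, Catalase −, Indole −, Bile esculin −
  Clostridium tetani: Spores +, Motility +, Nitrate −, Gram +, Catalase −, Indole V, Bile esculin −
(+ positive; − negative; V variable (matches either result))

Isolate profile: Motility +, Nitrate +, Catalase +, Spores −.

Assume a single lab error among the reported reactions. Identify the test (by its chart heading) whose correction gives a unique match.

As reported, no row in the chart matches all 4 reactions.
Reversing Spores → still no organism matches.
Reversing Motility (to −) → unique match: Cutibacterium acnes.
Reversing Nitrate → still no organism matches.
Reversing Catalase → still no organism matches.

Motility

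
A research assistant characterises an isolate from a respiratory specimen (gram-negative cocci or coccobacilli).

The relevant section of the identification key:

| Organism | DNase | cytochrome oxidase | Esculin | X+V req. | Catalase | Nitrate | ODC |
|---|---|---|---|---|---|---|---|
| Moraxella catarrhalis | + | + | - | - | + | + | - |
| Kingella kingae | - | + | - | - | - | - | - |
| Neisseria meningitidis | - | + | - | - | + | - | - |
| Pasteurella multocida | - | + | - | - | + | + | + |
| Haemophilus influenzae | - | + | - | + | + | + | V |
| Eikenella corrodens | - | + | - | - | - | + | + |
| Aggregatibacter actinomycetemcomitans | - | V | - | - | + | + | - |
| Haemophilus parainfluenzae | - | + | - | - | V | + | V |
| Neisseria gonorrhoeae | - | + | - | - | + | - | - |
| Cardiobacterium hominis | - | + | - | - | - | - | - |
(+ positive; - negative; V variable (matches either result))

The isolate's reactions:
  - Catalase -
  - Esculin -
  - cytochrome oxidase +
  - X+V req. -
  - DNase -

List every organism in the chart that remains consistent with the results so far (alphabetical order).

Cardiobacterium hominis, Eikenella corrodens, Haemophilus parainfluenzae, Kingella kingae

DNase -: excludes Moraxella catarrhalis — 9 left.
Catalase -: excludes 5 organisms — 4 left.
X+V req. -: all 4 remaining candidates are consistent.
Esculin -: all 4 remaining candidates are consistent.
cytochrome oxidase +: all 4 remaining candidates are consistent.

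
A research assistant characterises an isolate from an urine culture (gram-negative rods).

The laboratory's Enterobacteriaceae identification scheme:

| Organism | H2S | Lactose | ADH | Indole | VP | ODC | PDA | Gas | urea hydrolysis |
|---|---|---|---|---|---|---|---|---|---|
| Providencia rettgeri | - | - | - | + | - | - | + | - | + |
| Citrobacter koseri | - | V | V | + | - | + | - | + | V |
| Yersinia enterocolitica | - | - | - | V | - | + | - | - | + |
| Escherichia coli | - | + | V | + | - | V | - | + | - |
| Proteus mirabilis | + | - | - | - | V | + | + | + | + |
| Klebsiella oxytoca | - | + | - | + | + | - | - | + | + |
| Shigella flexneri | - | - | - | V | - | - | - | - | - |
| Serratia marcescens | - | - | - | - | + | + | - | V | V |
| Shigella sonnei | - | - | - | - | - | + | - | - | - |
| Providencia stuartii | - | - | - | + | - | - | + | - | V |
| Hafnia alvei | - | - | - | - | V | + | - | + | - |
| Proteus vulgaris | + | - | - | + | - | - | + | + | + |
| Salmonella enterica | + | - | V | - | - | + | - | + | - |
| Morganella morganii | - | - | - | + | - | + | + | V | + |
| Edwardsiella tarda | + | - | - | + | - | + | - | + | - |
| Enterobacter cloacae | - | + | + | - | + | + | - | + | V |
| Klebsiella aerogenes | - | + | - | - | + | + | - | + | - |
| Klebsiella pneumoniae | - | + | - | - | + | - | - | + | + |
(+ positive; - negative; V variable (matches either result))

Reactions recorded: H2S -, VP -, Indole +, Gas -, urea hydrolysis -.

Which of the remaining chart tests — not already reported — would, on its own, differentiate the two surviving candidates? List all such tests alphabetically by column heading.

PDA

H2S -: excludes Proteus mirabilis, Proteus vulgaris, Salmonella enterica, Edwardsiella tarda — 14 left.
Indole +: excludes 6 organisms — 8 left.
Gas -: excludes Citrobacter koseri, Escherichia coli, Klebsiella oxytoca — 5 left.
VP -: all 5 remaining candidates are consistent.
urea hydrolysis -: excludes Providencia rettgeri, Yersinia enterocolitica, Morganella morganii — 2 left.
Two candidates remain: Providencia stuartii and Shigella flexneri.
  Lactose: - vs - — same for both, does not separate.
  ADH: - vs - — same for both, does not separate.
  ODC: - vs - — same for both, does not separate.
  PDA: Providencia stuartii +, Shigella flexneri - — discriminates.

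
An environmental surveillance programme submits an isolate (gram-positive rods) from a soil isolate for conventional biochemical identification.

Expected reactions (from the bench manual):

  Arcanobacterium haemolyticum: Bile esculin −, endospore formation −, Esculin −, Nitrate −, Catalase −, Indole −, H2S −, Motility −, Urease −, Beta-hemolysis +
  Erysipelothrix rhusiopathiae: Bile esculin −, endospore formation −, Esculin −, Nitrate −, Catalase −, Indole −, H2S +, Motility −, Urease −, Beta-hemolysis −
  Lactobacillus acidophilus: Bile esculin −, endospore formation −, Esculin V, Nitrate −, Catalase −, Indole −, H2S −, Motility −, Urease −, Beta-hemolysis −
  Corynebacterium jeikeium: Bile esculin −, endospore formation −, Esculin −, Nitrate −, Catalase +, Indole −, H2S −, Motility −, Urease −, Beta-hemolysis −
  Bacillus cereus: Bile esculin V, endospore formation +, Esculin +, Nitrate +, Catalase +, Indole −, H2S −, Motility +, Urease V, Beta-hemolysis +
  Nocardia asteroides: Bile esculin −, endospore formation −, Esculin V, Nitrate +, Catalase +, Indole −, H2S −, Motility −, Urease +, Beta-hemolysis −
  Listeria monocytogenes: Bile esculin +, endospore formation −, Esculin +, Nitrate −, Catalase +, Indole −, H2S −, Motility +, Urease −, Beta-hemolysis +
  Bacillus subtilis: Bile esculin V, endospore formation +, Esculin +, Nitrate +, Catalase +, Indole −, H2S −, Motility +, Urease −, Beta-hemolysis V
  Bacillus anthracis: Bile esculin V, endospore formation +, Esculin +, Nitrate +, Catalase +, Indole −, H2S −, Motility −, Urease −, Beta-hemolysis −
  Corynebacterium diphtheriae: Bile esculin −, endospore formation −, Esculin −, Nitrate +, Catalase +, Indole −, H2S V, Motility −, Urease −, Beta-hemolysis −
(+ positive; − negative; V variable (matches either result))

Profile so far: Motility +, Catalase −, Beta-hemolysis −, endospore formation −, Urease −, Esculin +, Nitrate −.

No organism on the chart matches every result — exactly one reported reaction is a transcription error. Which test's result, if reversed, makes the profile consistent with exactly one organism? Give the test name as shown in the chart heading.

As reported, no row in the chart matches all 7 reactions.
Reversing Catalase → still no organism matches.
Reversing Esculin → still no organism matches.
Reversing Nitrate → still no organism matches.
Reversing endospore formation → still no organism matches.
Reversing Urease → still no organism matches.
Reversing Beta-hemolysis → still no organism matches.
Reversing Motility (to −) → unique match: Lactobacillus acidophilus.

Motility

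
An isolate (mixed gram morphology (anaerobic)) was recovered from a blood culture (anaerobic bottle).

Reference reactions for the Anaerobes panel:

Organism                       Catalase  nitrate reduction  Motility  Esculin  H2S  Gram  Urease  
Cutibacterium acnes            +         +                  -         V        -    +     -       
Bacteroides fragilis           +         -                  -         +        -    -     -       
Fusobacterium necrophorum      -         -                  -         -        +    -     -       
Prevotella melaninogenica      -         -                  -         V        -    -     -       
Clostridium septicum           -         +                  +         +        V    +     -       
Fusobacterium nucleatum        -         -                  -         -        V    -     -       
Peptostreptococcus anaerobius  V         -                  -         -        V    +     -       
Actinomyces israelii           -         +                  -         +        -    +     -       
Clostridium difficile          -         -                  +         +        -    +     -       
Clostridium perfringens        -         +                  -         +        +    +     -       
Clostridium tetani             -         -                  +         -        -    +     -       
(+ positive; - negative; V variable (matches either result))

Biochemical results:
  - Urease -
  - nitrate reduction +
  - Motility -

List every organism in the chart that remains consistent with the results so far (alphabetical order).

Actinomyces israelii, Clostridium perfringens, Cutibacterium acnes

nitrate reduction +: excludes 7 organisms — 4 left.
Urease -: all 4 remaining candidates are consistent.
Motility -: excludes Clostridium septicum — 3 left.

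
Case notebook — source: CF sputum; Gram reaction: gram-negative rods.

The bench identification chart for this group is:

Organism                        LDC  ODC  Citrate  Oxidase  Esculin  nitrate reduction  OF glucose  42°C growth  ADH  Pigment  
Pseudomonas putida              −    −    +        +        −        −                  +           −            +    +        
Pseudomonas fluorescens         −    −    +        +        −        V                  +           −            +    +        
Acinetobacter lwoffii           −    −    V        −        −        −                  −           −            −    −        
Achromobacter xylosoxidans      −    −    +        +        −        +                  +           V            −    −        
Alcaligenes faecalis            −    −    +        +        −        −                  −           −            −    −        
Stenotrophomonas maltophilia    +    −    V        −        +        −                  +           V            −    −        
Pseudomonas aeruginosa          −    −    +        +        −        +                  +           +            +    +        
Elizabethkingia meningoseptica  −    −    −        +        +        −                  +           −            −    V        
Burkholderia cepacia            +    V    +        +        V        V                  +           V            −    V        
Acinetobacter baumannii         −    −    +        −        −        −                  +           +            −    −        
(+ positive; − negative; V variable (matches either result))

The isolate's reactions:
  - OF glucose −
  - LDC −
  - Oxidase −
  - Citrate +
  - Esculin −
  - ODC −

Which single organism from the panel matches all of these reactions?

Acinetobacter lwoffii

ODC −: all 10 remaining candidates are consistent.
LDC −: excludes Stenotrophomonas maltophilia, Burkholderia cepacia — 8 left.
Esculin −: excludes Elizabethkingia meningoseptica — 7 left.
Citrate +: all 7 remaining candidates are consistent.
Oxidase −: excludes 5 organisms — 2 left.
OF glucose −: excludes Acinetobacter baumannii — 1 left.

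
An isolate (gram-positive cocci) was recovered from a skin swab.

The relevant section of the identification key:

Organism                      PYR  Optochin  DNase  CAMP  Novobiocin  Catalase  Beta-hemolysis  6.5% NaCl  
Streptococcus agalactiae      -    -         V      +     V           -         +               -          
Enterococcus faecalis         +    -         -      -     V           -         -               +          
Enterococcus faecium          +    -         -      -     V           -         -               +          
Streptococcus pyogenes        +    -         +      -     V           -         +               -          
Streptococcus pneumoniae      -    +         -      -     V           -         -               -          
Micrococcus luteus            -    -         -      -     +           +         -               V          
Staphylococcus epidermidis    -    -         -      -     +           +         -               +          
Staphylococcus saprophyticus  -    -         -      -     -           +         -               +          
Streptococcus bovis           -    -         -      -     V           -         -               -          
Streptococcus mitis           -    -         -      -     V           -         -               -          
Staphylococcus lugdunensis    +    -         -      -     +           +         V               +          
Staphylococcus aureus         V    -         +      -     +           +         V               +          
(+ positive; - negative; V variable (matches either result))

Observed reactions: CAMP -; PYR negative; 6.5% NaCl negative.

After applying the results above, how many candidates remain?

4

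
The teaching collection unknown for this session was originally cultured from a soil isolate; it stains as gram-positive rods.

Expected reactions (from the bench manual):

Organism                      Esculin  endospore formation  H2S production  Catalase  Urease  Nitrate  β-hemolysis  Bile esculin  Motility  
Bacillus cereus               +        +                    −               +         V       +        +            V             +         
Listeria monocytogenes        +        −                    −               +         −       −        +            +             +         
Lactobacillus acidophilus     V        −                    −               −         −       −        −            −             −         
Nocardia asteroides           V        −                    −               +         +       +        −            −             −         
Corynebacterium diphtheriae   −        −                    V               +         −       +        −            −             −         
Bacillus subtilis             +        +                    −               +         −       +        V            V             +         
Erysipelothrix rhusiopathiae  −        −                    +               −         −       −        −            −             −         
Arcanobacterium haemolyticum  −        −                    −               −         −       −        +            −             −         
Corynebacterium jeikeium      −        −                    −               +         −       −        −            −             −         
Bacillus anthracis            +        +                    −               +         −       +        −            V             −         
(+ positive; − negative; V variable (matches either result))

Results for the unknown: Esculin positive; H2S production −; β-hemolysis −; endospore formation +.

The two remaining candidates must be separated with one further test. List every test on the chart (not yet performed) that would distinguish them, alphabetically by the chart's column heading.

H2S production −: excludes Erysipelothrix rhusiopathiae — 9 left.
endospore formation +: excludes 6 organisms — 3 left.
Esculin +: all 3 remaining candidates are consistent.
β-hemolysis −: excludes Bacillus cereus — 2 left.
Two candidates remain: Bacillus anthracis and Bacillus subtilis.
  Catalase: + vs + — same for both, does not separate.
  Urease: − vs − — same for both, does not separate.
  Nitrate: + vs + — same for both, does not separate.
  Bile esculin: V vs V — variable for at least one, does not separate.
  Motility: Bacillus anthracis −, Bacillus subtilis + — discriminates.

Motility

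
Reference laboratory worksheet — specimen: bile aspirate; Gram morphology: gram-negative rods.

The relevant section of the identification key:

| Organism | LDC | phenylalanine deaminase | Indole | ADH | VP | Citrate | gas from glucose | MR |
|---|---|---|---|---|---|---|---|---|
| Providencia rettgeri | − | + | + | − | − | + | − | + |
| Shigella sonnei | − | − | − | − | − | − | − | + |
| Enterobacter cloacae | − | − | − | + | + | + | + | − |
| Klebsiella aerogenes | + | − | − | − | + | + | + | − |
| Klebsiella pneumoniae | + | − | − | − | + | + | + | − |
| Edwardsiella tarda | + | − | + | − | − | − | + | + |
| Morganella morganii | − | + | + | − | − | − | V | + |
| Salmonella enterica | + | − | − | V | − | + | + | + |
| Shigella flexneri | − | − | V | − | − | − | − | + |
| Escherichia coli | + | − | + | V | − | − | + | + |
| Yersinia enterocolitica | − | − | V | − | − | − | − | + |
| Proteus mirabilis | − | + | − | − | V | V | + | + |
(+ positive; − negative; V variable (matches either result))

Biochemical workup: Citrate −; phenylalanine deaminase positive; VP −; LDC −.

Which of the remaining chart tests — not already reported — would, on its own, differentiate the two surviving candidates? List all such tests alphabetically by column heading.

Indole

Citrate −: excludes 5 organisms — 7 left.
VP −: all 7 remaining candidates are consistent.
LDC −: excludes Edwardsiella tarda, Escherichia coli — 5 left.
phenylalanine deaminase +: excludes Shigella sonnei, Shigella flexneri, Yersinia enterocolitica — 2 left.
Two candidates remain: Morganella morganii and Proteus mirabilis.
  Indole: Morganella morganii +, Proteus mirabilis − — discriminates.
  ADH: − vs − — same for both, does not separate.
  gas from glucose: V vs + — variable for at least one, does not separate.
  MR: + vs + — same for both, does not separate.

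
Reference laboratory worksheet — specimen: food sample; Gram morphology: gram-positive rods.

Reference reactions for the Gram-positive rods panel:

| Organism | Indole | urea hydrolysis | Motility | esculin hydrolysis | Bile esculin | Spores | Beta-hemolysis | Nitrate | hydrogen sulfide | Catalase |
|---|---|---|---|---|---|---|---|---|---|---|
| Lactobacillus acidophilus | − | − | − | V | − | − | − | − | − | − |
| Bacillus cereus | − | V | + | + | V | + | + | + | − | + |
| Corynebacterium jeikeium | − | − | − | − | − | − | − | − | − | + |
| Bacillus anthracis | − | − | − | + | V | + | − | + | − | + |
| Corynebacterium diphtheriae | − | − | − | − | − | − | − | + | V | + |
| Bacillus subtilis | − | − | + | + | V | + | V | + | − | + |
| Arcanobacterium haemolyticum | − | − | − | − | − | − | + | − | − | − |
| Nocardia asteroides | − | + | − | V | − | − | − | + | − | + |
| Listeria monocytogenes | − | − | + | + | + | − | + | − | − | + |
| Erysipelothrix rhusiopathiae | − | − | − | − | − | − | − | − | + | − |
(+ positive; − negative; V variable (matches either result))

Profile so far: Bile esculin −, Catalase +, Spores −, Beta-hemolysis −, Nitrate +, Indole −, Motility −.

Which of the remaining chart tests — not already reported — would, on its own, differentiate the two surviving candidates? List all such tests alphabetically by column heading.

urea hydrolysis

Motility −: excludes Bacillus cereus, Bacillus subtilis, Listeria monocytogenes — 7 left.
Catalase +: excludes Lactobacillus acidophilus, Arcanobacterium haemolyticum, Erysipelothrix rhusiopathiae — 4 left.
Indole −: all 4 remaining candidates are consistent.
Beta-hemolysis −: all 4 remaining candidates are consistent.
Spores −: excludes Bacillus anthracis — 3 left.
Bile esculin −: all 3 remaining candidates are consistent.
Nitrate +: excludes Corynebacterium jeikeium — 2 left.
Two candidates remain: Corynebacterium diphtheriae and Nocardia asteroides.
  urea hydrolysis: Corynebacterium diphtheriae −, Nocardia asteroides + — discriminates.
  esculin hydrolysis: − vs V — variable for at least one, does not separate.
  hydrogen sulfide: V vs − — variable for at least one, does not separate.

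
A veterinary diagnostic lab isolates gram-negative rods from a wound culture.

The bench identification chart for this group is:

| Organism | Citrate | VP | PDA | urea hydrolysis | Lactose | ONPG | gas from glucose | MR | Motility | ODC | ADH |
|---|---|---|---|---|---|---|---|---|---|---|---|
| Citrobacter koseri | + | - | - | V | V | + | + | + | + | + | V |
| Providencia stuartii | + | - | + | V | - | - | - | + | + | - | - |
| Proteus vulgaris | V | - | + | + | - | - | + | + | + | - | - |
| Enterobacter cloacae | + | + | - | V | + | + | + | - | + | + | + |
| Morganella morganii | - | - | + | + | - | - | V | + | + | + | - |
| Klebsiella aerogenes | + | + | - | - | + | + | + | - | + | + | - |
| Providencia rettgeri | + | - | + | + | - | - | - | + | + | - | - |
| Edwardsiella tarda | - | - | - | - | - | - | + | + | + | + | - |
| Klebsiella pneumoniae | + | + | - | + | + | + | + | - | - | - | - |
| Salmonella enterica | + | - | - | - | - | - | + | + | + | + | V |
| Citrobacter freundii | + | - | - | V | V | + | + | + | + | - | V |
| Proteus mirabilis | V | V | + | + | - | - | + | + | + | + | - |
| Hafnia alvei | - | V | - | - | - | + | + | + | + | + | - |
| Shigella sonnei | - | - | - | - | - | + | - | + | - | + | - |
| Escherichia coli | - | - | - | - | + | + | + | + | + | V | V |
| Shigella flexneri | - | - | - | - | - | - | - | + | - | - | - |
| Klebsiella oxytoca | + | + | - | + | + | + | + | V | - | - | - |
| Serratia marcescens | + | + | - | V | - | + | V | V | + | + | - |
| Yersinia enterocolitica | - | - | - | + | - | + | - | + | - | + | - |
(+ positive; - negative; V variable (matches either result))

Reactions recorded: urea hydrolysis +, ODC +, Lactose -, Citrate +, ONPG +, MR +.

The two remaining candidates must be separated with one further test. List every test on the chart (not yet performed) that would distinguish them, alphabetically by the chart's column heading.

VP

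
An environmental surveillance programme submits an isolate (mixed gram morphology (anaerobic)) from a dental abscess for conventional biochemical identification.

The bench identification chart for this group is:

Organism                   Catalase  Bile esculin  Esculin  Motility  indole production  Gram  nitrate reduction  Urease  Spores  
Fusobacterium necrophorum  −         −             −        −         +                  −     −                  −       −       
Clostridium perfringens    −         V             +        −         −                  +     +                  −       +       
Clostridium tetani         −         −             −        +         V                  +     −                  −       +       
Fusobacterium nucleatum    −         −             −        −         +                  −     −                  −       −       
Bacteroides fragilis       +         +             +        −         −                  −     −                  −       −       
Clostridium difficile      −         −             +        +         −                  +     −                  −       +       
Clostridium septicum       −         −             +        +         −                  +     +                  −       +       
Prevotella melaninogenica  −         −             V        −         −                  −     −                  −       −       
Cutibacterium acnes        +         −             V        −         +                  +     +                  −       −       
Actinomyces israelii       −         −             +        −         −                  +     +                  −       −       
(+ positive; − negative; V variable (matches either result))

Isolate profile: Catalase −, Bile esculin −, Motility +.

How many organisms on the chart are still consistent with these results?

3

Catalase −: excludes Bacteroides fragilis, Cutibacterium acnes — 8 left.
Motility +: excludes 5 organisms — 3 left.
Bile esculin −: all 3 remaining candidates are consistent.
Still consistent: Clostridium difficile, Clostridium septicum, Clostridium tetani.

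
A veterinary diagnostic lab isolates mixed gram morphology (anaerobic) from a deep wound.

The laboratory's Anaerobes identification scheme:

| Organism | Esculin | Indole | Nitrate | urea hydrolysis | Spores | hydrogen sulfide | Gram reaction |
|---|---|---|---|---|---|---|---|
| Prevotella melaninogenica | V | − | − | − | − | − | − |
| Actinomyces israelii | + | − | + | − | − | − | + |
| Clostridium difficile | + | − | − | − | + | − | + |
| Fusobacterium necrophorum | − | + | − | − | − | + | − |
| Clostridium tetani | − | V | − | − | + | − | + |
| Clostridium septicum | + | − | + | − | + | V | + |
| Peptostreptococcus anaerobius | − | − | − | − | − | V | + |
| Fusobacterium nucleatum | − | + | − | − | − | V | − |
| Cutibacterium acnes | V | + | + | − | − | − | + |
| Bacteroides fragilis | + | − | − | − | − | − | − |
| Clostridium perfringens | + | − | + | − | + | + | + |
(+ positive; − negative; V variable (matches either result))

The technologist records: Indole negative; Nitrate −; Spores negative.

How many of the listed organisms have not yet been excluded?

Indole −: excludes Fusobacterium necrophorum, Fusobacterium nucleatum, Cutibacterium acnes — 8 left.
Spores −: excludes Clostridium difficile, Clostridium tetani, Clostridium septicum, Clostridium perfringens — 4 left.
Nitrate −: excludes Actinomyces israelii — 3 left.
Still consistent: Bacteroides fragilis, Peptostreptococcus anaerobius, Prevotella melaninogenica.

3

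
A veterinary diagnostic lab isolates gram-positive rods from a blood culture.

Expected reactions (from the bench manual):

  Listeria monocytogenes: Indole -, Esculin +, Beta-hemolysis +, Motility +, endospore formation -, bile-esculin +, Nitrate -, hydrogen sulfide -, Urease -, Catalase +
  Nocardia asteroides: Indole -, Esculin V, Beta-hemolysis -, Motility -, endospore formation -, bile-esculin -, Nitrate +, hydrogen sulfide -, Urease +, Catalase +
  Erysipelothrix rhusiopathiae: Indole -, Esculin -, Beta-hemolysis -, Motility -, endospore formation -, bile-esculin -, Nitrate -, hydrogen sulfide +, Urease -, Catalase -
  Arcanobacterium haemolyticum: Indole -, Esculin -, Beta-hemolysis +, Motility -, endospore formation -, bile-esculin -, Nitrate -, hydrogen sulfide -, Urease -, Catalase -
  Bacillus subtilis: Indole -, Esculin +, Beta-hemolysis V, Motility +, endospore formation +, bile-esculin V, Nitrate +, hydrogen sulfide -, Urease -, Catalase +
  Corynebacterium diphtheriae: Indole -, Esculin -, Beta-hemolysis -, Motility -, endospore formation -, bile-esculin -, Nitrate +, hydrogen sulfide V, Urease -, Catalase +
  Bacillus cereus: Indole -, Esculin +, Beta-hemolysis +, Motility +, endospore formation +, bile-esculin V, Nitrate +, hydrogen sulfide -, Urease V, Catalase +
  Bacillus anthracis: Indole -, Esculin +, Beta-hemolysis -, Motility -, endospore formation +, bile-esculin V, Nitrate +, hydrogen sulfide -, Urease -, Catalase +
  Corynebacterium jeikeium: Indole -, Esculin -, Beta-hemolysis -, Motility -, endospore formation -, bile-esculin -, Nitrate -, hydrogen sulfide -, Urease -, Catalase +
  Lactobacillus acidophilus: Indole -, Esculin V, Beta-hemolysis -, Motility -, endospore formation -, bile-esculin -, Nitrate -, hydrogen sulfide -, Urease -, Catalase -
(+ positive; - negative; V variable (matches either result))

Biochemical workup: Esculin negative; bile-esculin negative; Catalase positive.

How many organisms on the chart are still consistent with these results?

3

Catalase +: excludes Erysipelothrix rhusiopathiae, Arcanobacterium haemolyticum, Lactobacillus acidophilus — 7 left.
Esculin -: excludes Listeria monocytogenes, Bacillus subtilis, Bacillus cereus, Bacillus anthracis — 3 left.
bile-esculin -: all 3 remaining candidates are consistent.
Still consistent: Corynebacterium diphtheriae, Corynebacterium jeikeium, Nocardia asteroides.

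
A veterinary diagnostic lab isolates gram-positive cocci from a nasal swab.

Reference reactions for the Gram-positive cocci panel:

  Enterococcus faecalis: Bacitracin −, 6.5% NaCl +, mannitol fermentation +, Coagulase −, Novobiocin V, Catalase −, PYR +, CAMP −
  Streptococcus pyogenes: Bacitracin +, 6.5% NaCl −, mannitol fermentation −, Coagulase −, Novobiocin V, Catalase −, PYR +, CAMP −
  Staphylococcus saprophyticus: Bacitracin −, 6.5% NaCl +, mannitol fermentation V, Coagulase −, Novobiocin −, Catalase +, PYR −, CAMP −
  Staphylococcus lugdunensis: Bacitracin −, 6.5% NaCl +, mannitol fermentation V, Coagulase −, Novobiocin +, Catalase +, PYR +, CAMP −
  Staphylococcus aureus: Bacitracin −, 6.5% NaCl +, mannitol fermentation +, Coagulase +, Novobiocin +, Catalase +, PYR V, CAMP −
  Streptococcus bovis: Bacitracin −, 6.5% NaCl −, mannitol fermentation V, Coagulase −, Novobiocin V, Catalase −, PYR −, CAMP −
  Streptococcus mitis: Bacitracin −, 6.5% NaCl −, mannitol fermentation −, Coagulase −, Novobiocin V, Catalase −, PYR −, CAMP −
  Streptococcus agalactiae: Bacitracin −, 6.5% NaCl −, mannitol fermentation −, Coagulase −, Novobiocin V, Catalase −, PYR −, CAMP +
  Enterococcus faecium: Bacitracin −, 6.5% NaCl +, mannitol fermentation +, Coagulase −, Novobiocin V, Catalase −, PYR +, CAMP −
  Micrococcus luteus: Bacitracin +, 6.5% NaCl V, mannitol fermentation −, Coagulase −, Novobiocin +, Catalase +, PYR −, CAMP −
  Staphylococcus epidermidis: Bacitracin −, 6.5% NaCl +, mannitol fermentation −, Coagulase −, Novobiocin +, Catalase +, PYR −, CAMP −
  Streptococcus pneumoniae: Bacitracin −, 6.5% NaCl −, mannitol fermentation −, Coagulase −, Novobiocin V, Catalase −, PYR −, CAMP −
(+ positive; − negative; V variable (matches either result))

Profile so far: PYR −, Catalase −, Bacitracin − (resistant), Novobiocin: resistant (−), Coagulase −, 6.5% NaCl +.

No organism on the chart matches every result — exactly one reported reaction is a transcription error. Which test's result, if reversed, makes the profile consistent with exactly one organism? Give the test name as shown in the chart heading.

Catalase

As reported, no row in the chart matches all 6 reactions.
Reversing PYR → 2 organisms match (not unique).
Reversing Coagulase → still no organism matches.
Reversing Catalase (to +) → unique match: Staphylococcus saprophyticus.
Reversing Bacitracin → still no organism matches.
Reversing 6.5% NaCl → 4 organisms match (not unique).
Reversing Novobiocin → still no organism matches.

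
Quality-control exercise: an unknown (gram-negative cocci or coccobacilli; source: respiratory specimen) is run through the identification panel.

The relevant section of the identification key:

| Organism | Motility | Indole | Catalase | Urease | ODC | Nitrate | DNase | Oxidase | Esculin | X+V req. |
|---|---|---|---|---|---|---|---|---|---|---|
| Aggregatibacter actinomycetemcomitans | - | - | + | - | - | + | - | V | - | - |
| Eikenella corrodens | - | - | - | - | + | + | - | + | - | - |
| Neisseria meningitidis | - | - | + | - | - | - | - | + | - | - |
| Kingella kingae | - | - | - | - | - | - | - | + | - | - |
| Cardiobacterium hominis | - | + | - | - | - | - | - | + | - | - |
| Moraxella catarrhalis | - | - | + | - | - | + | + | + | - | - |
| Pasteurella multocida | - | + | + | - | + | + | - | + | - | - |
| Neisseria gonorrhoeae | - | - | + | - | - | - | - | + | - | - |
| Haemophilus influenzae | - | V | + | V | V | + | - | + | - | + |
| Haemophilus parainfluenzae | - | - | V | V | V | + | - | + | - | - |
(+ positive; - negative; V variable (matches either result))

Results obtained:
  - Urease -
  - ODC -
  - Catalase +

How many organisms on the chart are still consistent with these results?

Urease -: all 10 remaining candidates are consistent.
ODC -: excludes Eikenella corrodens, Pasteurella multocida — 8 left.
Catalase +: excludes Kingella kingae, Cardiobacterium hominis — 6 left.
Still consistent: Aggregatibacter actinomycetemcomitans, Haemophilus influenzae, Haemophilus parainfluenzae, Moraxella catarrhalis, Neisseria gonorrhoeae, Neisseria meningitidis.

6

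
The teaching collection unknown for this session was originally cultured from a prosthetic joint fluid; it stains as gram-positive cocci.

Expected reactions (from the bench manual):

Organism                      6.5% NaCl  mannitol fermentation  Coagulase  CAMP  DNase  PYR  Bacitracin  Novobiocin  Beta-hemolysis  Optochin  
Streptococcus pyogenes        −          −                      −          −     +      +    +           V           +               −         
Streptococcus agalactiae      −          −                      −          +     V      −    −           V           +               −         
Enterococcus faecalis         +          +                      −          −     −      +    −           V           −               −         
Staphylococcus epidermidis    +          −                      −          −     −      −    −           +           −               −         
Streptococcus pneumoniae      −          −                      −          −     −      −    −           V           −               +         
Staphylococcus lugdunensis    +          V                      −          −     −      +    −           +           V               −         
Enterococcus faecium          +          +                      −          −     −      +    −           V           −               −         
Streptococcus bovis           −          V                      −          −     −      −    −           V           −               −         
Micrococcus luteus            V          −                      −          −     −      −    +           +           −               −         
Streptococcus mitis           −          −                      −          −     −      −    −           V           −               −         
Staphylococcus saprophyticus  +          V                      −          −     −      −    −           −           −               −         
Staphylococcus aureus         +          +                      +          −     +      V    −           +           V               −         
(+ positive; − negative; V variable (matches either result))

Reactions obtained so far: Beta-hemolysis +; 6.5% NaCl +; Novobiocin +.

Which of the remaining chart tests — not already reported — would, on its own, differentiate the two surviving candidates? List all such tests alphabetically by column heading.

Coagulase, DNase

6.5% NaCl +: excludes 5 organisms — 7 left.
Beta-hemolysis +: excludes 5 organisms — 2 left.
Novobiocin +: all 2 remaining candidates are consistent.
Two candidates remain: Staphylococcus aureus and Staphylococcus lugdunensis.
  mannitol fermentation: + vs V — variable for at least one, does not separate.
  Coagulase: Staphylococcus aureus +, Staphylococcus lugdunensis − — discriminates.
  CAMP: − vs − — same for both, does not separate.
  DNase: Staphylococcus aureus +, Staphylococcus lugdunensis − — discriminates.
  PYR: V vs + — variable for at least one, does not separate.
  Bacitracin: − vs − — same for both, does not separate.
  Optochin: − vs − — same for both, does not separate.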